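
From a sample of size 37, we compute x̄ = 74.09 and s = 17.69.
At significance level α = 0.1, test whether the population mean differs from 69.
One-sample t-test:
H₀: μ = 69
H₁: μ ≠ 69
df = n - 1 = 36
t = (x̄ - μ₀) / (s/√n) = (74.09 - 69) / (17.69/√37) = 1.750
p-value = 0.0886

Since p-value < α = 0.1, we reject H₀.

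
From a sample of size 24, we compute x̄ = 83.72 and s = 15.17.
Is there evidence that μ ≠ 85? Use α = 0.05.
One-sample t-test:
H₀: μ = 85
H₁: μ ≠ 85
df = n - 1 = 23
t = (x̄ - μ₀) / (s/√n) = (83.72 - 85) / (15.17/√24) = -0.413
p-value = 0.6832

Since p-value > α = 0.05, we fail to reject H₀.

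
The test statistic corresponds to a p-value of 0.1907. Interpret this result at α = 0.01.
Since p = 0.1907 > α = 0.01, fail to reject H₀.
There is insufficient evidence to reject the null hypothesis; the result is not statistically significant at the 0.01 level.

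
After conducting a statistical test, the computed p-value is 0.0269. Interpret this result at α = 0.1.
Since p = 0.0269 < α = 0.1, reject H₀.
There is sufficient evidence to reject the null hypothesis; the result is statistically significant at the 0.1 level.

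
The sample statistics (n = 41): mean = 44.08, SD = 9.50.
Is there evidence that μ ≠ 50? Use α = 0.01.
One-sample t-test:
H₀: μ = 50
H₁: μ ≠ 50
df = n - 1 = 40
t = (x̄ - μ₀) / (s/√n) = (44.08 - 50) / (9.50/√41) = -3.990
p-value = 0.0003

Since p-value < α = 0.01, we reject H₀.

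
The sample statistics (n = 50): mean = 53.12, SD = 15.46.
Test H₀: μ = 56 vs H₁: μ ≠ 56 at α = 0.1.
One-sample t-test:
H₀: μ = 56
H₁: μ ≠ 56
df = n - 1 = 49
t = (x̄ - μ₀) / (s/√n) = (53.12 - 56) / (15.46/√50) = -1.317
p-value = 0.1939

Since p-value > α = 0.1, we fail to reject H₀.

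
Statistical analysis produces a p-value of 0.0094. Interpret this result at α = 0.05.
Since p = 0.0094 < α = 0.05, reject H₀.
There is sufficient evidence to reject the null hypothesis; the result is statistically significant at the 0.05 level.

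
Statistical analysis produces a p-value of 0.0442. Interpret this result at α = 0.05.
Since p = 0.0442 < α = 0.05, reject H₀.
There is sufficient evidence to reject the null hypothesis; the result is statistically significant at the 0.05 level.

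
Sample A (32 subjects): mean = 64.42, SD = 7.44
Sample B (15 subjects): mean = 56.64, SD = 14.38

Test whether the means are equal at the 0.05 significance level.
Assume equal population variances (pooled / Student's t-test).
Student's two-sample t-test (equal variances):
H₀: μ₁ = μ₂
H₁: μ₁ ≠ μ₂
df = n₁ + n₂ - 2 = 45
Pooled variance s_p² = [(n₁-1)s₁² + (n₂-1)s₂²] / (n₁ + n₂ - 2) = [(31)(7.44²) + (14)(14.38²)] / 45 = 102.4654
SE = √(s_p²(1/n₁ + 1/n₂)) = √(102.4654 × (1/32 + 1/15)) = 3.1675
t = (x̄₁ - x̄₂) / SE = (64.42 - 56.64) / 3.1675 = 7.78 / 3.1675 = 2.456
p-value = 0.0180

Since p-value < α = 0.05, we reject H₀.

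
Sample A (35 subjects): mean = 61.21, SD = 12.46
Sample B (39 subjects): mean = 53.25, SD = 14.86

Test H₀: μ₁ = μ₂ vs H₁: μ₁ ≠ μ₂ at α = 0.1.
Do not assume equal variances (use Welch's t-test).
Welch's two-sample t-test:
H₀: μ₁ = μ₂
H₁: μ₁ ≠ μ₂
s₁²/n₁ = 12.46²/35 = 4.4358,  s₂²/n₂ = 14.86²/39 = 5.6620
SE = √(s₁²/n₁ + s₂²/n₂) = √(4.4358 + 5.6620) = 3.1777
df (Welch-Satterthwaite) = (s₁²/n₁ + s₂²/n₂)² / [(s₁²/n₁)²/(n₁-1) + (s₂²/n₂)²/(n₂-1)] ≈ 71.69
t = (x̄₁ - x̄₂) / SE = (61.21 - 53.25) / 3.1777 = 7.96 / 3.1777 = 2.505
p-value = 0.0145

Since p-value < α = 0.1, we reject H₀.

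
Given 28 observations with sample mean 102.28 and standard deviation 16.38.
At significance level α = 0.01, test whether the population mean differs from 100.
One-sample t-test:
H₀: μ = 100
H₁: μ ≠ 100
df = n - 1 = 27
t = (x̄ - μ₀) / (s/√n) = (102.28 - 100) / (16.38/√28) = 0.737
p-value = 0.4678

Since p-value > α = 0.01, we fail to reject H₀.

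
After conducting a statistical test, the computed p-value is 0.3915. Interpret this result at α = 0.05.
Since p = 0.3915 > α = 0.05, fail to reject H₀.
There is insufficient evidence to reject the null hypothesis; the result is not statistically significant at the 0.05 level.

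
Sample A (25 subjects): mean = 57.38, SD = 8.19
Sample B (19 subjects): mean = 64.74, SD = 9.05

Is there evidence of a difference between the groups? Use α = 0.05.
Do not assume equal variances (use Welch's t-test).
Welch's two-sample t-test:
H₀: μ₁ = μ₂
H₁: μ₁ ≠ μ₂
s₁²/n₁ = 8.19²/25 = 2.6830,  s₂²/n₂ = 9.05²/19 = 4.3107
SE = √(s₁²/n₁ + s₂²/n₂) = √(2.6830 + 4.3107) = 2.6446
df (Welch-Satterthwaite) = (s₁²/n₁ + s₂²/n₂)² / [(s₁²/n₁)²/(n₁-1) + (s₂²/n₂)²/(n₂-1)] ≈ 36.71
t = (x̄₁ - x̄₂) / SE = (57.38 - 64.74) / 2.6446 = -7.36 / 2.6446 = -2.783
p-value = 0.0085

Since p-value < α = 0.05, we reject H₀.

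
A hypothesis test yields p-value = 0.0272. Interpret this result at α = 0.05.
Since p = 0.0272 < α = 0.05, reject H₀.
There is sufficient evidence to reject the null hypothesis; the result is statistically significant at the 0.05 level.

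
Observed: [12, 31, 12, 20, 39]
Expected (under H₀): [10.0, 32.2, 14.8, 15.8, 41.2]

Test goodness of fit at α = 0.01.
Chi-square goodness of fit test:
H₀: observed counts match expected distribution
H₁: observed counts differ from expected distribution
df = k - 1 = 4
χ² = Σ(O - E)²/E
   = (12 - 10.0)²/10.0 + (31 - 32.2)²/32.2 + (12 - 14.8)²/14.8 + (20 - 15.8)²/15.8 + (39 - 41.2)²/41.2
   = 0.400 + 0.045 + 0.530 + 1.116 + 0.117
   = 2.21
p-value = 0.6975

Since p-value > α = 0.01, we fail to reject H₀.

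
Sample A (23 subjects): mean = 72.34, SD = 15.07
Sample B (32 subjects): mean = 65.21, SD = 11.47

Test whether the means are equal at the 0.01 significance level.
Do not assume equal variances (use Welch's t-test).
Welch's two-sample t-test:
H₀: μ₁ = μ₂
H₁: μ₁ ≠ μ₂
s₁²/n₁ = 15.07²/23 = 9.8741,  s₂²/n₂ = 11.47²/32 = 4.1113
SE = √(s₁²/n₁ + s₂²/n₂) = √(9.8741 + 4.1113) = 3.7397
df (Welch-Satterthwaite) = (s₁²/n₁ + s₂²/n₂)² / [(s₁²/n₁)²/(n₁-1) + (s₂²/n₂)²/(n₂-1)] ≈ 39.30
t = (x̄₁ - x̄₂) / SE = (72.34 - 65.21) / 3.7397 = 7.13 / 3.7397 = 1.907
p-value = 0.0639

Since p-value > α = 0.01, we fail to reject H₀.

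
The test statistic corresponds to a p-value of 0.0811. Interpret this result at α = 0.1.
Since p = 0.0811 < α = 0.1, reject H₀.
There is sufficient evidence to reject the null hypothesis; the result is statistically significant at the 0.1 level.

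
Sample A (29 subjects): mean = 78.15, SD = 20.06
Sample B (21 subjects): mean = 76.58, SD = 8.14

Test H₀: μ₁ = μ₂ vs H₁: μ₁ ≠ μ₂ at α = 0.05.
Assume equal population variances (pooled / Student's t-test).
Student's two-sample t-test (equal variances):
H₀: μ₁ = μ₂
H₁: μ₁ ≠ μ₂
df = n₁ + n₂ - 2 = 48
Pooled variance s_p² = [(n₁-1)s₁² + (n₂-1)s₂²] / (n₁ + n₂ - 2) = [(28)(20.06²) + (20)(8.14²)] / 48 = 262.3436
SE = √(s_p²(1/n₁ + 1/n₂)) = √(262.3436 × (1/29 + 1/21)) = 4.6410
t = (x̄₁ - x̄₂) / SE = (78.15 - 76.58) / 4.6410 = 1.57 / 4.6410 = 0.338
p-value = 0.7366

Since p-value > α = 0.05, we fail to reject H₀.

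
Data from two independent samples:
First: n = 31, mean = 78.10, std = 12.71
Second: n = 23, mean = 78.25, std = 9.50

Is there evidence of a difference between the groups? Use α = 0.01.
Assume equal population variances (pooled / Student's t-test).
Student's two-sample t-test (equal variances):
H₀: μ₁ = μ₂
H₁: μ₁ ≠ μ₂
df = n₁ + n₂ - 2 = 52
Pooled variance s_p² = [(n₁-1)s₁² + (n₂-1)s₂²] / (n₁ + n₂ - 2) = [(30)(12.71²) + (22)(9.50²)] / 52 = 131.3812
SE = √(s_p²(1/n₁ + 1/n₂)) = √(131.3812 × (1/31 + 1/23)) = 3.1544
t = (x̄₁ - x̄₂) / SE = (78.10 - 78.25) / 3.1544 = -0.15 / 3.1544 = -0.048
p-value = 0.9623

Since p-value > α = 0.01, we fail to reject H₀.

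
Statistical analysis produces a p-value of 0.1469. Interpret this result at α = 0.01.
Since p = 0.1469 > α = 0.01, fail to reject H₀.
There is insufficient evidence to reject the null hypothesis; the result is not statistically significant at the 0.01 level.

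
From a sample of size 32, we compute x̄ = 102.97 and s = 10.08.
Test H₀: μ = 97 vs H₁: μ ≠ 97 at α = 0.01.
One-sample t-test:
H₀: μ = 97
H₁: μ ≠ 97
df = n - 1 = 31
t = (x̄ - μ₀) / (s/√n) = (102.97 - 97) / (10.08/√32) = 3.350
p-value = 0.0021

Since p-value < α = 0.01, we reject H₀.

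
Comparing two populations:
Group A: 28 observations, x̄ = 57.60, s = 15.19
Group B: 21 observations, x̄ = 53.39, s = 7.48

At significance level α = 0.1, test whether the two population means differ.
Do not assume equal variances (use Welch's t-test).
Welch's two-sample t-test:
H₀: μ₁ = μ₂
H₁: μ₁ ≠ μ₂
s₁²/n₁ = 15.19²/28 = 8.2406,  s₂²/n₂ = 7.48²/21 = 2.6643
SE = √(s₁²/n₁ + s₂²/n₂) = √(8.2406 + 2.6643) = 3.3023
df (Welch-Satterthwaite) = (s₁²/n₁ + s₂²/n₂)² / [(s₁²/n₁)²/(n₁-1) + (s₂²/n₂)²/(n₂-1)] ≈ 41.43
t = (x̄₁ - x̄₂) / SE = (57.60 - 53.39) / 3.3023 = 4.21 / 3.3023 = 1.275
p-value = 0.2095

Since p-value > α = 0.1, we fail to reject H₀.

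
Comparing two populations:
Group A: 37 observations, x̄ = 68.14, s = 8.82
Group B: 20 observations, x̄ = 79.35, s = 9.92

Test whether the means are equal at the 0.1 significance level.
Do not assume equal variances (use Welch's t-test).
Welch's two-sample t-test:
H₀: μ₁ = μ₂
H₁: μ₁ ≠ μ₂
s₁²/n₁ = 8.82²/37 = 2.1025,  s₂²/n₂ = 9.92²/20 = 4.9203
SE = √(s₁²/n₁ + s₂²/n₂) = √(2.1025 + 4.9203) = 2.6501
df (Welch-Satterthwaite) = (s₁²/n₁ + s₂²/n₂)² / [(s₁²/n₁)²/(n₁-1) + (s₂²/n₂)²/(n₂-1)] ≈ 35.30
t = (x̄₁ - x̄₂) / SE = (68.14 - 79.35) / 2.6501 = -11.21 / 2.6501 = -4.230
p-value = 0.0002

Since p-value < α = 0.1, we reject H₀.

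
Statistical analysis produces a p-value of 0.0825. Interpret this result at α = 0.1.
Since p = 0.0825 < α = 0.1, reject H₀.
There is sufficient evidence to reject the null hypothesis; the result is statistically significant at the 0.1 level.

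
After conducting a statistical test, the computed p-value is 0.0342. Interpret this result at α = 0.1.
Since p = 0.0342 < α = 0.1, reject H₀.
There is sufficient evidence to reject the null hypothesis; the result is statistically significant at the 0.1 level.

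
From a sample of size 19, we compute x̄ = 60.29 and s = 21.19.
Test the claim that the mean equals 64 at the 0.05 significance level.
One-sample t-test:
H₀: μ = 64
H₁: μ ≠ 64
df = n - 1 = 18
t = (x̄ - μ₀) / (s/√n) = (60.29 - 64) / (21.19/√19) = -0.763
p-value = 0.4553

Since p-value > α = 0.05, we fail to reject H₀.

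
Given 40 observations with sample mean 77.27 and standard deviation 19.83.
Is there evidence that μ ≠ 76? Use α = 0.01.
One-sample t-test:
H₀: μ = 76
H₁: μ ≠ 76
df = n - 1 = 39
t = (x̄ - μ₀) / (s/√n) = (77.27 - 76) / (19.83/√40) = 0.405
p-value = 0.6877

Since p-value > α = 0.01, we fail to reject H₀.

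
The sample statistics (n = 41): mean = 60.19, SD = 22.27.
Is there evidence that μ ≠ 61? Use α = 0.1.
One-sample t-test:
H₀: μ = 61
H₁: μ ≠ 61
df = n - 1 = 40
t = (x̄ - μ₀) / (s/√n) = (60.19 - 61) / (22.27/√41) = -0.233
p-value = 0.8170

Since p-value > α = 0.1, we fail to reject H₀.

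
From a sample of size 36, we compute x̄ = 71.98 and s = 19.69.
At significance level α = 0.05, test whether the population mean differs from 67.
One-sample t-test:
H₀: μ = 67
H₁: μ ≠ 67
df = n - 1 = 35
t = (x̄ - μ₀) / (s/√n) = (71.98 - 67) / (19.69/√36) = 1.518
p-value = 0.1381

Since p-value > α = 0.05, we fail to reject H₀.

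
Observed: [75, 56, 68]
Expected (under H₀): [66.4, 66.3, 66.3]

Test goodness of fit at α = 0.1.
Chi-square goodness of fit test:
H₀: observed counts match expected distribution
H₁: observed counts differ from expected distribution
df = k - 1 = 2
χ² = Σ(O - E)²/E
   = (75 - 66.4)²/66.4 + (56 - 66.3)²/66.3 + (68 - 66.3)²/66.3
   = 1.114 + 1.600 + 0.044
   = 2.76
p-value = 0.2519

Since p-value > α = 0.1, we fail to reject H₀.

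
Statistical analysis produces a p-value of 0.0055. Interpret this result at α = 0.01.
Since p = 0.0055 < α = 0.01, reject H₀.
There is sufficient evidence to reject the null hypothesis; the result is statistically significant at the 0.01 level.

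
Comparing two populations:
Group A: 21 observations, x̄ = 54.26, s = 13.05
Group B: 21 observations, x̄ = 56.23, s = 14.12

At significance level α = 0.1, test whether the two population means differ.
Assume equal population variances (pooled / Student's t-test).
Student's two-sample t-test (equal variances):
H₀: μ₁ = μ₂
H₁: μ₁ ≠ μ₂
df = n₁ + n₂ - 2 = 40
Pooled variance s_p² = [(n₁-1)s₁² + (n₂-1)s₂²] / (n₁ + n₂ - 2) = [(20)(13.05²) + (20)(14.12²)] / 40 = 184.8384
SE = √(s_p²(1/n₁ + 1/n₂)) = √(184.8384 × (1/21 + 1/21)) = 4.1957
t = (x̄₁ - x̄₂) / SE = (54.26 - 56.23) / 4.1957 = -1.97 / 4.1957 = -0.470
p-value = 0.6412

Since p-value > α = 0.1, we fail to reject H₀.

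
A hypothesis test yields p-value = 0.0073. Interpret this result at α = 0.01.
Since p = 0.0073 < α = 0.01, reject H₀.
There is sufficient evidence to reject the null hypothesis; the result is statistically significant at the 0.01 level.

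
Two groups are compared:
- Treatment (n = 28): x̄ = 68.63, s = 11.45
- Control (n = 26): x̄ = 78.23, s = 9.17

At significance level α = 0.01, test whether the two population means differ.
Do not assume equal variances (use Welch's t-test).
Welch's two-sample t-test:
H₀: μ₁ = μ₂
H₁: μ₁ ≠ μ₂
s₁²/n₁ = 11.45²/28 = 4.6822,  s₂²/n₂ = 9.17²/26 = 3.2342
SE = √(s₁²/n₁ + s₂²/n₂) = √(4.6822 + 3.2342) = 2.8136
df (Welch-Satterthwaite) = (s₁²/n₁ + s₂²/n₂)² / [(s₁²/n₁)²/(n₁-1) + (s₂²/n₂)²/(n₂-1)] ≈ 50.94
t = (x̄₁ - x̄₂) / SE = (68.63 - 78.23) / 2.8136 = -9.60 / 2.8136 = -3.412
p-value = 0.0013

Since p-value < α = 0.01, we reject H₀.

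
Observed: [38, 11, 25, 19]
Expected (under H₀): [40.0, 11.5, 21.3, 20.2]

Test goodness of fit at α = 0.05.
Chi-square goodness of fit test:
H₀: observed counts match expected distribution
H₁: observed counts differ from expected distribution
df = k - 1 = 3
χ² = Σ(O - E)²/E
   = (38 - 40.0)²/40.0 + (11 - 11.5)²/11.5 + (25 - 21.3)²/21.3 + (19 - 20.2)²/20.2
   = 0.100 + 0.022 + 0.643 + 0.071
   = 0.84
p-value = 0.8409

Since p-value > α = 0.05, we fail to reject H₀.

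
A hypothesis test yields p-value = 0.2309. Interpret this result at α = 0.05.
Since p = 0.2309 > α = 0.05, fail to reject H₀.
There is insufficient evidence to reject the null hypothesis; the result is not statistically significant at the 0.05 level.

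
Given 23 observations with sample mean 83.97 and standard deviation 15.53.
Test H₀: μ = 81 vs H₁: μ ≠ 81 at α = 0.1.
One-sample t-test:
H₀: μ = 81
H₁: μ ≠ 81
df = n - 1 = 22
t = (x̄ - μ₀) / (s/√n) = (83.97 - 81) / (15.53/√23) = 0.917
p-value = 0.3690

Since p-value > α = 0.1, we fail to reject H₀.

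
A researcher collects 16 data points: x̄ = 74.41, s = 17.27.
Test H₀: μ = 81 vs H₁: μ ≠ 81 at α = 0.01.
One-sample t-test:
H₀: μ = 81
H₁: μ ≠ 81
df = n - 1 = 15
t = (x̄ - μ₀) / (s/√n) = (74.41 - 81) / (17.27/√16) = -1.526
p-value = 0.1477

Since p-value > α = 0.01, we fail to reject H₀.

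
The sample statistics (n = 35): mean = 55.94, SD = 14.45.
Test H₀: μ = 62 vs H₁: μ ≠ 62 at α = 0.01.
One-sample t-test:
H₀: μ = 62
H₁: μ ≠ 62
df = n - 1 = 34
t = (x̄ - μ₀) / (s/√n) = (55.94 - 62) / (14.45/√35) = -2.481
p-value = 0.0182

Since p-value > α = 0.01, we fail to reject H₀.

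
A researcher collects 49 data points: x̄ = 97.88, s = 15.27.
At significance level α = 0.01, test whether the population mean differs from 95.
One-sample t-test:
H₀: μ = 95
H₁: μ ≠ 95
df = n - 1 = 48
t = (x̄ - μ₀) / (s/√n) = (97.88 - 95) / (15.27/√49) = 1.320
p-value = 0.1930

Since p-value > α = 0.01, we fail to reject H₀.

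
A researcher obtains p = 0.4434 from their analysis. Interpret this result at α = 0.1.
Since p = 0.4434 > α = 0.1, fail to reject H₀.
There is insufficient evidence to reject the null hypothesis; the result is not statistically significant at the 0.1 level.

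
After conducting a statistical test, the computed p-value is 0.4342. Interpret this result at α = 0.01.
Since p = 0.4342 > α = 0.01, fail to reject H₀.
There is insufficient evidence to reject the null hypothesis; the result is not statistically significant at the 0.01 level.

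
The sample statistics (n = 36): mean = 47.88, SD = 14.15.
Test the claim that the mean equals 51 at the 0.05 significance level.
One-sample t-test:
H₀: μ = 51
H₁: μ ≠ 51
df = n - 1 = 35
t = (x̄ - μ₀) / (s/√n) = (47.88 - 51) / (14.15/√36) = -1.323
p-value = 0.1944

Since p-value > α = 0.05, we fail to reject H₀.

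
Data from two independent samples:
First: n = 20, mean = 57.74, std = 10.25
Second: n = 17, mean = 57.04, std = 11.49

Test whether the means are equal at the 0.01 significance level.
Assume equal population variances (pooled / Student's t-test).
Student's two-sample t-test (equal variances):
H₀: μ₁ = μ₂
H₁: μ₁ ≠ μ₂
df = n₁ + n₂ - 2 = 35
Pooled variance s_p² = [(n₁-1)s₁² + (n₂-1)s₂²] / (n₁ + n₂ - 2) = [(19)(10.25²) + (16)(11.49²)] / 35 = 117.3860
SE = √(s_p²(1/n₁ + 1/n₂)) = √(117.3860 × (1/20 + 1/17)) = 3.5741
t = (x̄₁ - x̄₂) / SE = (57.74 - 57.04) / 3.5741 = 0.70 / 3.5741 = 0.196
p-value = 0.8459

Since p-value > α = 0.01, we fail to reject H₀.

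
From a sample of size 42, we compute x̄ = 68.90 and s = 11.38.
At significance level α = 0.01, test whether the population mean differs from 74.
One-sample t-test:
H₀: μ = 74
H₁: μ ≠ 74
df = n - 1 = 41
t = (x̄ - μ₀) / (s/√n) = (68.90 - 74) / (11.38/√42) = -2.904
p-value = 0.0059

Since p-value < α = 0.01, we reject H₀.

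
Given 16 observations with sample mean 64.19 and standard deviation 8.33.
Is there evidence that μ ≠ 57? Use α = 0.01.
One-sample t-test:
H₀: μ = 57
H₁: μ ≠ 57
df = n - 1 = 15
t = (x̄ - μ₀) / (s/√n) = (64.19 - 57) / (8.33/√16) = 3.453
p-value = 0.0036

Since p-value < α = 0.01, we reject H₀.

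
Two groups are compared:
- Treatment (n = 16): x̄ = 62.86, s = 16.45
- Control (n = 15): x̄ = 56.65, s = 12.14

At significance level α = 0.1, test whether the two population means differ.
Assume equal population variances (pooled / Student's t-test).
Student's two-sample t-test (equal variances):
H₀: μ₁ = μ₂
H₁: μ₁ ≠ μ₂
df = n₁ + n₂ - 2 = 29
Pooled variance s_p² = [(n₁-1)s₁² + (n₂-1)s₂²] / (n₁ + n₂ - 2) = [(15)(16.45²) + (14)(12.14²)] / 29 = 211.1156
SE = √(s_p²(1/n₁ + 1/n₂)) = √(211.1156 × (1/16 + 1/15)) = 5.2220
t = (x̄₁ - x̄₂) / SE = (62.86 - 56.65) / 5.2220 = 6.21 / 5.2220 = 1.189
p-value = 0.2440

Since p-value > α = 0.1, we fail to reject H₀.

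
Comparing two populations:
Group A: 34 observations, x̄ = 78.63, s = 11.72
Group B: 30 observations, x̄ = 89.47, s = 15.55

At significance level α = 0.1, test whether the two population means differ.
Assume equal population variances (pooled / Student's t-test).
Student's two-sample t-test (equal variances):
H₀: μ₁ = μ₂
H₁: μ₁ ≠ μ₂
df = n₁ + n₂ - 2 = 62
Pooled variance s_p² = [(n₁-1)s₁² + (n₂-1)s₂²] / (n₁ + n₂ - 2) = [(33)(11.72²) + (29)(15.55²)] / 62 = 186.2113
SE = √(s_p²(1/n₁ + 1/n₂)) = √(186.2113 × (1/34 + 1/30)) = 3.4182
t = (x̄₁ - x̄₂) / SE = (78.63 - 89.47) / 3.4182 = -10.84 / 3.4182 = -3.171
p-value = 0.0024

Since p-value < α = 0.1, we reject H₀.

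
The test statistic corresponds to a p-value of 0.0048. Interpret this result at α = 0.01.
Since p = 0.0048 < α = 0.01, reject H₀.
There is sufficient evidence to reject the null hypothesis; the result is statistically significant at the 0.01 level.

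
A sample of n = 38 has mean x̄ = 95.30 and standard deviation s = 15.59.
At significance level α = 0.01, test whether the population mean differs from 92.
One-sample t-test:
H₀: μ = 92
H₁: μ ≠ 92
df = n - 1 = 37
t = (x̄ - μ₀) / (s/√n) = (95.30 - 92) / (15.59/√38) = 1.305
p-value = 0.2000

Since p-value > α = 0.01, we fail to reject H₀.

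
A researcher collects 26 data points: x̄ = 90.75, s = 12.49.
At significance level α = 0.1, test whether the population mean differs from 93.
One-sample t-test:
H₀: μ = 93
H₁: μ ≠ 93
df = n - 1 = 25
t = (x̄ - μ₀) / (s/√n) = (90.75 - 93) / (12.49/√26) = -0.919
p-value = 0.3671

Since p-value > α = 0.1, we fail to reject H₀.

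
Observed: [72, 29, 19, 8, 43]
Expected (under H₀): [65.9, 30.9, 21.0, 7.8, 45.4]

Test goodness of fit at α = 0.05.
Chi-square goodness of fit test:
H₀: observed counts match expected distribution
H₁: observed counts differ from expected distribution
df = k - 1 = 4
χ² = Σ(O - E)²/E
   = (72 - 65.9)²/65.9 + (29 - 30.9)²/30.9 + (19 - 21.0)²/21.0 + (8 - 7.8)²/7.8 + (43 - 45.4)²/45.4
   = 0.565 + 0.117 + 0.190 + 0.005 + 0.127
   = 1.00
p-value = 0.9092

Since p-value > α = 0.05, we fail to reject H₀.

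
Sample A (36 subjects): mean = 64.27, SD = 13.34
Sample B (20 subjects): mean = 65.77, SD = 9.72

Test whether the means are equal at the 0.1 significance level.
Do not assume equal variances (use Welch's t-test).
Welch's two-sample t-test:
H₀: μ₁ = μ₂
H₁: μ₁ ≠ μ₂
s₁²/n₁ = 13.34²/36 = 4.9432,  s₂²/n₂ = 9.72²/20 = 4.7239
SE = √(s₁²/n₁ + s₂²/n₂) = √(4.9432 + 4.7239) = 3.1092
df (Welch-Satterthwaite) = (s₁²/n₁ + s₂²/n₂)² / [(s₁²/n₁)²/(n₁-1) + (s₂²/n₂)²/(n₂-1)] ≈ 49.90
t = (x̄₁ - x̄₂) / SE = (64.27 - 65.77) / 3.1092 = -1.50 / 3.1092 = -0.482
p-value = 0.6316

Since p-value > α = 0.1, we fail to reject H₀.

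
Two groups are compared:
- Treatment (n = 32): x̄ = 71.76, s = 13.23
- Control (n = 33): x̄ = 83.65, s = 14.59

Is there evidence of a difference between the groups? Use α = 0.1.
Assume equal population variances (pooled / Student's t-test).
Student's two-sample t-test (equal variances):
H₀: μ₁ = μ₂
H₁: μ₁ ≠ μ₂
df = n₁ + n₂ - 2 = 63
Pooled variance s_p² = [(n₁-1)s₁² + (n₂-1)s₂²] / (n₁ + n₂ - 2) = [(31)(13.23²) + (32)(14.59²)] / 63 = 194.2508
SE = √(s_p²(1/n₁ + 1/n₂)) = √(194.2508 × (1/32 + 1/33)) = 3.4578
t = (x̄₁ - x̄₂) / SE = (71.76 - 83.65) / 3.4578 = -11.89 / 3.4578 = -3.439
p-value = 0.0010

Since p-value < α = 0.1, we reject H₀.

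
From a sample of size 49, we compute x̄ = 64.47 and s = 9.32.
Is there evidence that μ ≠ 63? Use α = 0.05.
One-sample t-test:
H₀: μ = 63
H₁: μ ≠ 63
df = n - 1 = 48
t = (x̄ - μ₀) / (s/√n) = (64.47 - 63) / (9.32/√49) = 1.104
p-value = 0.2751

Since p-value > α = 0.05, we fail to reject H₀.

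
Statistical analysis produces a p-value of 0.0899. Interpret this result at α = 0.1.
Since p = 0.0899 < α = 0.1, reject H₀.
There is sufficient evidence to reject the null hypothesis; the result is statistically significant at the 0.1 level.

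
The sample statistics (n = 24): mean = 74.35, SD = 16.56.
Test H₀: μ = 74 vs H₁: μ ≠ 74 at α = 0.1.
One-sample t-test:
H₀: μ = 74
H₁: μ ≠ 74
df = n - 1 = 23
t = (x̄ - μ₀) / (s/√n) = (74.35 - 74) / (16.56/√24) = 0.104
p-value = 0.9184

Since p-value > α = 0.1, we fail to reject H₀.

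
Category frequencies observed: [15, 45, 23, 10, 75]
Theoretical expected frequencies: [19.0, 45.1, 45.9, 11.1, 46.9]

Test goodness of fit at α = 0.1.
Chi-square goodness of fit test:
H₀: observed counts match expected distribution
H₁: observed counts differ from expected distribution
df = k - 1 = 4
χ² = Σ(O - E)²/E
   = (15 - 19.0)²/19.0 + (45 - 45.1)²/45.1 + (23 - 45.9)²/45.9 + (10 - 11.1)²/11.1 + (75 - 46.9)²/46.9
   = 0.842 + 0.000 + 11.425 + 0.109 + 16.836
   = 29.21
p-value < 0.0001

Since p-value < α = 0.1, we reject H₀.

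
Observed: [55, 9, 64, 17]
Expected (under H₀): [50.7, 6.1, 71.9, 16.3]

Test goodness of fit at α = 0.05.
Chi-square goodness of fit test:
H₀: observed counts match expected distribution
H₁: observed counts differ from expected distribution
df = k - 1 = 3
χ² = Σ(O - E)²/E
   = (55 - 50.7)²/50.7 + (9 - 6.1)²/6.1 + (64 - 71.9)²/71.9 + (17 - 16.3)²/16.3
   = 0.365 + 1.379 + 0.868 + 0.030
   = 2.64
p-value = 0.4503

Since p-value > α = 0.05, we fail to reject H₀.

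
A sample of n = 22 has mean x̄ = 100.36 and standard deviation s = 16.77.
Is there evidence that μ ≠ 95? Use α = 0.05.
One-sample t-test:
H₀: μ = 95
H₁: μ ≠ 95
df = n - 1 = 21
t = (x̄ - μ₀) / (s/√n) = (100.36 - 95) / (16.77/√22) = 1.499
p-value = 0.1487

Since p-value > α = 0.05, we fail to reject H₀.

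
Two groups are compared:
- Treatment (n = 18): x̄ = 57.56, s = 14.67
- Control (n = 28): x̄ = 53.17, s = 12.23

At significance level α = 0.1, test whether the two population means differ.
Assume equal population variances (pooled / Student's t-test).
Student's two-sample t-test (equal variances):
H₀: μ₁ = μ₂
H₁: μ₁ ≠ μ₂
df = n₁ + n₂ - 2 = 44
Pooled variance s_p² = [(n₁-1)s₁² + (n₂-1)s₂²] / (n₁ + n₂ - 2) = [(17)(14.67²) + (27)(12.23²)] / 44 = 174.9323
SE = √(s_p²(1/n₁ + 1/n₂)) = √(174.9323 × (1/18 + 1/28)) = 3.9958
t = (x̄₁ - x̄₂) / SE = (57.56 - 53.17) / 3.9958 = 4.39 / 3.9958 = 1.099
p-value = 0.2779

Since p-value > α = 0.1, we fail to reject H₀.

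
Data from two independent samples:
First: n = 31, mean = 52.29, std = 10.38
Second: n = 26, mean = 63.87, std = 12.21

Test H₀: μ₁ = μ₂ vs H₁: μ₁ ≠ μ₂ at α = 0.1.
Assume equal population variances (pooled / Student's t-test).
Student's two-sample t-test (equal variances):
H₀: μ₁ = μ₂
H₁: μ₁ ≠ μ₂
df = n₁ + n₂ - 2 = 55
Pooled variance s_p² = [(n₁-1)s₁² + (n₂-1)s₂²] / (n₁ + n₂ - 2) = [(30)(10.38²) + (25)(12.21²)] / 55 = 126.5352
SE = √(s_p²(1/n₁ + 1/n₂)) = √(126.5352 × (1/31 + 1/26)) = 2.9914
t = (x̄₁ - x̄₂) / SE = (52.29 - 63.87) / 2.9914 = -11.58 / 2.9914 = -3.871
p-value = 0.0003

Since p-value < α = 0.1, we reject H₀.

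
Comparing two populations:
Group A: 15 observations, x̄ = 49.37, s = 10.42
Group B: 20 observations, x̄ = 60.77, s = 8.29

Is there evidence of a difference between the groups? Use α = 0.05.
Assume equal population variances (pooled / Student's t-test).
Student's two-sample t-test (equal variances):
H₀: μ₁ = μ₂
H₁: μ₁ ≠ μ₂
df = n₁ + n₂ - 2 = 33
Pooled variance s_p² = [(n₁-1)s₁² + (n₂-1)s₂²] / (n₁ + n₂ - 2) = [(14)(10.42²) + (19)(8.29²)] / 33 = 85.6311
SE = √(s_p²(1/n₁ + 1/n₂)) = √(85.6311 × (1/15 + 1/20)) = 3.1607
t = (x̄₁ - x̄₂) / SE = (49.37 - 60.77) / 3.1607 = -11.40 / 3.1607 = -3.607
p-value = 0.0010

Since p-value < α = 0.05, we reject H₀.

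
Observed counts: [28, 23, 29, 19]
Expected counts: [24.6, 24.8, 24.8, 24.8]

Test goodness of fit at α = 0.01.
Chi-square goodness of fit test:
H₀: observed counts match expected distribution
H₁: observed counts differ from expected distribution
df = k - 1 = 3
χ² = Σ(O - E)²/E
   = (28 - 24.6)²/24.6 + (23 - 24.8)²/24.8 + (29 - 24.8)²/24.8 + (19 - 24.8)²/24.8
   = 0.470 + 0.131 + 0.711 + 1.356
   = 2.67
p-value = 0.4456

Since p-value > α = 0.01, we fail to reject H₀.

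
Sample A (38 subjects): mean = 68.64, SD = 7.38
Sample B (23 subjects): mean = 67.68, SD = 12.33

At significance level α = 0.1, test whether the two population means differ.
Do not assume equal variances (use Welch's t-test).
Welch's two-sample t-test:
H₀: μ₁ = μ₂
H₁: μ₁ ≠ μ₂
s₁²/n₁ = 7.38²/38 = 1.4333,  s₂²/n₂ = 12.33²/23 = 6.6100
SE = √(s₁²/n₁ + s₂²/n₂) = √(1.4333 + 6.6100) = 2.8361
df (Welch-Satterthwaite) = (s₁²/n₁ + s₂²/n₂)² / [(s₁²/n₁)²/(n₁-1) + (s₂²/n₂)²/(n₂-1)] ≈ 31.69
t = (x̄₁ - x̄₂) / SE = (68.64 - 67.68) / 2.8361 = 0.96 / 2.8361 = 0.338
p-value = 0.7372

Since p-value > α = 0.1, we fail to reject H₀.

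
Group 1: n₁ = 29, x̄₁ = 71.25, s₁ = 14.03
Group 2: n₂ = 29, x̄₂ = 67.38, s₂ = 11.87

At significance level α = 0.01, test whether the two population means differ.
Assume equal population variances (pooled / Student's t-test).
Student's two-sample t-test (equal variances):
H₀: μ₁ = μ₂
H₁: μ₁ ≠ μ₂
df = n₁ + n₂ - 2 = 56
Pooled variance s_p² = [(n₁-1)s₁² + (n₂-1)s₂²] / (n₁ + n₂ - 2) = [(28)(14.03²) + (28)(11.87²)] / 56 = 168.8689
SE = √(s_p²(1/n₁ + 1/n₂)) = √(168.8689 × (1/29 + 1/29)) = 3.4126
t = (x̄₁ - x̄₂) / SE = (71.25 - 67.38) / 3.4126 = 3.87 / 3.4126 = 1.134
p-value = 0.2616

Since p-value > α = 0.01, we fail to reject H₀.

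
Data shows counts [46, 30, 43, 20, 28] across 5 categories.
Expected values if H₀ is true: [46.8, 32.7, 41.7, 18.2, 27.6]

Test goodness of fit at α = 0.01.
Chi-square goodness of fit test:
H₀: observed counts match expected distribution
H₁: observed counts differ from expected distribution
df = k - 1 = 4
χ² = Σ(O - E)²/E
   = (46 - 46.8)²/46.8 + (30 - 32.7)²/32.7 + (43 - 41.7)²/41.7 + (20 - 18.2)²/18.2 + (28 - 27.6)²/27.6
   = 0.014 + 0.223 + 0.041 + 0.178 + 0.006
   = 0.46
p-value = 0.9772

Since p-value > α = 0.01, we fail to reject H₀.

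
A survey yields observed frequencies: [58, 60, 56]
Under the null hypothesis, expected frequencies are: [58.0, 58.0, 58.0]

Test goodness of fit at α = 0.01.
Chi-square goodness of fit test:
H₀: observed counts match expected distribution
H₁: observed counts differ from expected distribution
df = k - 1 = 2
χ² = Σ(O - E)²/E
   = (58 - 58.0)²/58.0 + (60 - 58.0)²/58.0 + (56 - 58.0)²/58.0
   = 0.000 + 0.069 + 0.069
   = 0.14
p-value = 0.9334

Since p-value > α = 0.01, we fail to reject H₀.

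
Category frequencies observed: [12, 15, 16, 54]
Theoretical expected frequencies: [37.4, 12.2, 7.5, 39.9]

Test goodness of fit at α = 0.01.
Chi-square goodness of fit test:
H₀: observed counts match expected distribution
H₁: observed counts differ from expected distribution
df = k - 1 = 3
χ² = Σ(O - E)²/E
   = (12 - 37.4)²/37.4 + (15 - 12.2)²/12.2 + (16 - 7.5)²/7.5 + (54 - 39.9)²/39.9
   = 17.250 + 0.643 + 9.633 + 4.983
   = 32.51
p-value < 0.0001

Since p-value < α = 0.01, we reject H₀.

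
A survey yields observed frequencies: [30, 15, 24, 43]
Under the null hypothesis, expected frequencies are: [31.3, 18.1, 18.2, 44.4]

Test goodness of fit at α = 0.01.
Chi-square goodness of fit test:
H₀: observed counts match expected distribution
H₁: observed counts differ from expected distribution
df = k - 1 = 3
χ² = Σ(O - E)²/E
   = (30 - 31.3)²/31.3 + (15 - 18.1)²/18.1 + (24 - 18.2)²/18.2 + (43 - 44.4)²/44.4
   = 0.054 + 0.531 + 1.848 + 0.044
   = 2.48
p-value = 0.4794

Since p-value > α = 0.01, we fail to reject H₀.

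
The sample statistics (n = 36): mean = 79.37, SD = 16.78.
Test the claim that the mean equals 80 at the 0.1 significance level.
One-sample t-test:
H₀: μ = 80
H₁: μ ≠ 80
df = n - 1 = 35
t = (x̄ - μ₀) / (s/√n) = (79.37 - 80) / (16.78/√36) = -0.225
p-value = 0.8231

Since p-value > α = 0.1, we fail to reject H₀.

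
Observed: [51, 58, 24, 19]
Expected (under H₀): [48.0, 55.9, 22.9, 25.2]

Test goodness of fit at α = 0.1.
Chi-square goodness of fit test:
H₀: observed counts match expected distribution
H₁: observed counts differ from expected distribution
df = k - 1 = 3
χ² = Σ(O - E)²/E
   = (51 - 48.0)²/48.0 + (58 - 55.9)²/55.9 + (24 - 22.9)²/22.9 + (19 - 25.2)²/25.2
   = 0.188 + 0.079 + 0.053 + 1.525
   = 1.84
p-value = 0.6053

Since p-value > α = 0.1, we fail to reject H₀.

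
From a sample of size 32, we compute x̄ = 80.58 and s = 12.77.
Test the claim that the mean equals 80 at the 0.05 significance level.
One-sample t-test:
H₀: μ = 80
H₁: μ ≠ 80
df = n - 1 = 31
t = (x̄ - μ₀) / (s/√n) = (80.58 - 80) / (12.77/√32) = 0.257
p-value = 0.7989

Since p-value > α = 0.05, we fail to reject H₀.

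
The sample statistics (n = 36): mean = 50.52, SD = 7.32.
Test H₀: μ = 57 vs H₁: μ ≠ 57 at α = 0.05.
One-sample t-test:
H₀: μ = 57
H₁: μ ≠ 57
df = n - 1 = 35
t = (x̄ - μ₀) / (s/√n) = (50.52 - 57) / (7.32/√36) = -5.311
p-value < 0.0001

Since p-value < α = 0.05, we reject H₀.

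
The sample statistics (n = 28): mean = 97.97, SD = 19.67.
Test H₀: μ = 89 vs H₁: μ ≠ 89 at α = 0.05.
One-sample t-test:
H₀: μ = 89
H₁: μ ≠ 89
df = n - 1 = 27
t = (x̄ - μ₀) / (s/√n) = (97.97 - 89) / (19.67/√28) = 2.413
p-value = 0.0229

Since p-value < α = 0.05, we reject H₀.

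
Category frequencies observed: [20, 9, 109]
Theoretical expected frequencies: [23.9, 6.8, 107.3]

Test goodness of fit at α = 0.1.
Chi-square goodness of fit test:
H₀: observed counts match expected distribution
H₁: observed counts differ from expected distribution
df = k - 1 = 2
χ² = Σ(O - E)²/E
   = (20 - 23.9)²/23.9 + (9 - 6.8)²/6.8 + (109 - 107.3)²/107.3
   = 0.636 + 0.712 + 0.027
   = 1.38
p-value = 0.5028

Since p-value > α = 0.1, we fail to reject H₀.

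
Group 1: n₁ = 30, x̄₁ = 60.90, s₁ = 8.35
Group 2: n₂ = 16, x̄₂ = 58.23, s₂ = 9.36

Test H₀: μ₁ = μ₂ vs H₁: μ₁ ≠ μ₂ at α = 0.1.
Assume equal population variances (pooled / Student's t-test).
Student's two-sample t-test (equal variances):
H₀: μ₁ = μ₂
H₁: μ₁ ≠ μ₂
df = n₁ + n₂ - 2 = 44
Pooled variance s_p² = [(n₁-1)s₁² + (n₂-1)s₂²] / (n₁ + n₂ - 2) = [(29)(8.35²) + (15)(9.36²)] / 44 = 75.8204
SE = √(s_p²(1/n₁ + 1/n₂)) = √(75.8204 × (1/30 + 1/16)) = 2.6956
t = (x̄₁ - x̄₂) / SE = (60.90 - 58.23) / 2.6956 = 2.67 / 2.6956 = 0.991
p-value = 0.3273

Since p-value > α = 0.1, we fail to reject H₀.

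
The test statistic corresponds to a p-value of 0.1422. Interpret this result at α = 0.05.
Since p = 0.1422 > α = 0.05, fail to reject H₀.
There is insufficient evidence to reject the null hypothesis; the result is not statistically significant at the 0.05 level.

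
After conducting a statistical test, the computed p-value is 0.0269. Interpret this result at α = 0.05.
Since p = 0.0269 < α = 0.05, reject H₀.
There is sufficient evidence to reject the null hypothesis; the result is statistically significant at the 0.05 level.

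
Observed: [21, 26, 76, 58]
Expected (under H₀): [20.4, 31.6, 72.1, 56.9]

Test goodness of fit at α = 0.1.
Chi-square goodness of fit test:
H₀: observed counts match expected distribution
H₁: observed counts differ from expected distribution
df = k - 1 = 3
χ² = Σ(O - E)²/E
   = (21 - 20.4)²/20.4 + (26 - 31.6)²/31.6 + (76 - 72.1)²/72.1 + (58 - 56.9)²/56.9
   = 0.018 + 0.992 + 0.211 + 0.021
   = 1.24
p-value = 0.7429

Since p-value > α = 0.1, we fail to reject H₀.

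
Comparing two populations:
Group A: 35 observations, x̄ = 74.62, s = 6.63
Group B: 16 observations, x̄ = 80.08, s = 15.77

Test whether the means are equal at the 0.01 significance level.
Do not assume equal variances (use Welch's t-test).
Welch's two-sample t-test:
H₀: μ₁ = μ₂
H₁: μ₁ ≠ μ₂
s₁²/n₁ = 6.63²/35 = 1.2559,  s₂²/n₂ = 15.77²/16 = 15.5433
SE = √(s₁²/n₁ + s₂²/n₂) = √(1.2559 + 15.5433) = 4.0987
df (Welch-Satterthwaite) = (s₁²/n₁ + s₂²/n₂)² / [(s₁²/n₁)²/(n₁-1) + (s₂²/n₂)²/(n₂-1)] ≈ 17.47
t = (x̄₁ - x̄₂) / SE = (74.62 - 80.08) / 4.0987 = -5.46 / 4.0987 = -1.332
p-value = 0.1999

Since p-value > α = 0.01, we fail to reject H₀.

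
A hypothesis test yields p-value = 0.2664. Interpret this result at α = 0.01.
Since p = 0.2664 > α = 0.01, fail to reject H₀.
There is insufficient evidence to reject the null hypothesis; the result is not statistically significant at the 0.01 level.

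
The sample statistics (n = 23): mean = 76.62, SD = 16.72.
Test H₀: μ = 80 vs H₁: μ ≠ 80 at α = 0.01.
One-sample t-test:
H₀: μ = 80
H₁: μ ≠ 80
df = n - 1 = 22
t = (x̄ - μ₀) / (s/√n) = (76.62 - 80) / (16.72/√23) = -0.969
p-value = 0.3428

Since p-value > α = 0.01, we fail to reject H₀.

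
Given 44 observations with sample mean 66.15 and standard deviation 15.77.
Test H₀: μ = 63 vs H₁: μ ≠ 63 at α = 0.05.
One-sample t-test:
H₀: μ = 63
H₁: μ ≠ 63
df = n - 1 = 43
t = (x̄ - μ₀) / (s/√n) = (66.15 - 63) / (15.77/√44) = 1.325
p-value = 0.1922

Since p-value > α = 0.05, we fail to reject H₀.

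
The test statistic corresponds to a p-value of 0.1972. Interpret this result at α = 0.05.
Since p = 0.1972 > α = 0.05, fail to reject H₀.
There is insufficient evidence to reject the null hypothesis; the result is not statistically significant at the 0.05 level.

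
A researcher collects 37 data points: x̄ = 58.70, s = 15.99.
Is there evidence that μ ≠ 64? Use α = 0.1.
One-sample t-test:
H₀: μ = 64
H₁: μ ≠ 64
df = n - 1 = 36
t = (x̄ - μ₀) / (s/√n) = (58.70 - 64) / (15.99/√37) = -2.016
p-value = 0.0513

Since p-value < α = 0.1, we reject H₀.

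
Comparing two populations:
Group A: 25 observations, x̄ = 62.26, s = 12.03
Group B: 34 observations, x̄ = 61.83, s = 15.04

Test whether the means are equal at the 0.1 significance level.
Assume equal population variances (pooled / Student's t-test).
Student's two-sample t-test (equal variances):
H₀: μ₁ = μ₂
H₁: μ₁ ≠ μ₂
df = n₁ + n₂ - 2 = 57
Pooled variance s_p² = [(n₁-1)s₁² + (n₂-1)s₂²] / (n₁ + n₂ - 2) = [(24)(12.03²) + (33)(15.04²)] / 57 = 191.8939
SE = √(s_p²(1/n₁ + 1/n₂)) = √(191.8939 × (1/25 + 1/34)) = 3.6496
t = (x̄₁ - x̄₂) / SE = (62.26 - 61.83) / 3.6496 = 0.43 / 3.6496 = 0.118
p-value = 0.9066

Since p-value > α = 0.1, we fail to reject H₀.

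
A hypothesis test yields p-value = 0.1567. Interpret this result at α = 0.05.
Since p = 0.1567 > α = 0.05, fail to reject H₀.
There is insufficient evidence to reject the null hypothesis; the result is not statistically significant at the 0.05 level.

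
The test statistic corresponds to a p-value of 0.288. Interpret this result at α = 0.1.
Since p = 0.288 > α = 0.1, fail to reject H₀.
There is insufficient evidence to reject the null hypothesis; the result is not statistically significant at the 0.1 level.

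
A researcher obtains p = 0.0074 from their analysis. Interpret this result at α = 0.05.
Since p = 0.0074 < α = 0.05, reject H₀.
There is sufficient evidence to reject the null hypothesis; the result is statistically significant at the 0.05 level.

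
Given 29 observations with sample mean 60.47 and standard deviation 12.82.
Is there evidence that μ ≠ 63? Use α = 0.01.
One-sample t-test:
H₀: μ = 63
H₁: μ ≠ 63
df = n - 1 = 28
t = (x̄ - μ₀) / (s/√n) = (60.47 - 63) / (12.82/√29) = -1.063
p-value = 0.2970

Since p-value > α = 0.01, we fail to reject H₀.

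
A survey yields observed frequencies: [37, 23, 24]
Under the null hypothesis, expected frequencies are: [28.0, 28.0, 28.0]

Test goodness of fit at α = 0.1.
Chi-square goodness of fit test:
H₀: observed counts match expected distribution
H₁: observed counts differ from expected distribution
df = k - 1 = 2
χ² = Σ(O - E)²/E
   = (37 - 28.0)²/28.0 + (23 - 28.0)²/28.0 + (24 - 28.0)²/28.0
   = 2.893 + 0.893 + 0.571
   = 4.36
p-value = 0.1132

Since p-value > α = 0.1, we fail to reject H₀.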